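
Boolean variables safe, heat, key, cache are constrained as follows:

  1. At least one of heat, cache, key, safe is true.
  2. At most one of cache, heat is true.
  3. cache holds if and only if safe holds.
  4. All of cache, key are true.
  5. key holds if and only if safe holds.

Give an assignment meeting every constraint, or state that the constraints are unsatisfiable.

safe=T, heat=F, key=T, cache=T

  (1) {heat, cache, key, safe}: 3 true — at least one ✓
  (2) {cache, heat}: 1 true — at most one ✓
  (3) cache=T, safe=T — same ✓
  (4) {cache, key}: all 2 true ✓
  (5) key=T, safe=T — same ✓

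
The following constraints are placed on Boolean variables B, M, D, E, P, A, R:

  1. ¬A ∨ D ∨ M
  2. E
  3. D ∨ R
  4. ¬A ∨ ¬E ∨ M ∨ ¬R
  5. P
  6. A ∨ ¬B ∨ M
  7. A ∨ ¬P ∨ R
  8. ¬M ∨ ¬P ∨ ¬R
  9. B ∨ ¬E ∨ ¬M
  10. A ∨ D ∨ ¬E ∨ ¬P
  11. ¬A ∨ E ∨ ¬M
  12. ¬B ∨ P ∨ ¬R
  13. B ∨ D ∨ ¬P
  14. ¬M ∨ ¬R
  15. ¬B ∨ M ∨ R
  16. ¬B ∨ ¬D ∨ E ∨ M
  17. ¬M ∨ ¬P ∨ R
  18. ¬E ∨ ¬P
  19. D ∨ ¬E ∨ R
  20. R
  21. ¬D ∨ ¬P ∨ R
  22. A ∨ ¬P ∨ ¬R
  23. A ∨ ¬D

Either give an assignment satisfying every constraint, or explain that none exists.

The formula is unsatisfiable.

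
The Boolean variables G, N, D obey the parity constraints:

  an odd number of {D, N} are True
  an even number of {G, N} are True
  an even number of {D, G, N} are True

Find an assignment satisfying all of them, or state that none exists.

G = True, N = True, D = False

{D, N}: 1 true → odd ✓
{G, N}: 2 true → even ✓
{D, G, N}: 2 true → even ✓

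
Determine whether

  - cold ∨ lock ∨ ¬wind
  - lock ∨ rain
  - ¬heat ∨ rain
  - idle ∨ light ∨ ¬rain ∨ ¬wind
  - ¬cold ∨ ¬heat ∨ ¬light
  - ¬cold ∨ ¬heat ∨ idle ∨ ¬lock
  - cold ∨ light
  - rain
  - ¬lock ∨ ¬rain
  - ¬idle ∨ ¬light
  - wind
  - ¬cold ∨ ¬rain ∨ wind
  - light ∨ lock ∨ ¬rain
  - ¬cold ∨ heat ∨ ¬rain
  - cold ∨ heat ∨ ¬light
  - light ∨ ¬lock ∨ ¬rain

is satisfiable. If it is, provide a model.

UNSATISFIABLE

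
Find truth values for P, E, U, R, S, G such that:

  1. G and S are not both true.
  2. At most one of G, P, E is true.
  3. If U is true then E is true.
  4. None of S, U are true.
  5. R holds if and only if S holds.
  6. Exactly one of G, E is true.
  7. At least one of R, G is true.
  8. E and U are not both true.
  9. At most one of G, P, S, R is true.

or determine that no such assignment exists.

P=F, E=F, U=F, R=F, S=F, G=T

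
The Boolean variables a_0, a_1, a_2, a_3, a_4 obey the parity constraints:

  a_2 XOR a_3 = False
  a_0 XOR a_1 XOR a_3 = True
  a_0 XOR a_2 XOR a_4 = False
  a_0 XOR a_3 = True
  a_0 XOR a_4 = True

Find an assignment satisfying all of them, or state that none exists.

a_0 = False; a_1 = False; a_2 = True; a_3 = True; a_4 = True

a_2 XOR a_3 = T XOR T = False ✓
a_0 XOR a_1 XOR a_3 = F XOR F XOR T = True ✓
a_0 XOR a_2 XOR a_4 = F XOR T XOR T = False ✓
a_0 XOR a_3 = F XOR T = True ✓
a_0 XOR a_4 = F XOR T = True ✓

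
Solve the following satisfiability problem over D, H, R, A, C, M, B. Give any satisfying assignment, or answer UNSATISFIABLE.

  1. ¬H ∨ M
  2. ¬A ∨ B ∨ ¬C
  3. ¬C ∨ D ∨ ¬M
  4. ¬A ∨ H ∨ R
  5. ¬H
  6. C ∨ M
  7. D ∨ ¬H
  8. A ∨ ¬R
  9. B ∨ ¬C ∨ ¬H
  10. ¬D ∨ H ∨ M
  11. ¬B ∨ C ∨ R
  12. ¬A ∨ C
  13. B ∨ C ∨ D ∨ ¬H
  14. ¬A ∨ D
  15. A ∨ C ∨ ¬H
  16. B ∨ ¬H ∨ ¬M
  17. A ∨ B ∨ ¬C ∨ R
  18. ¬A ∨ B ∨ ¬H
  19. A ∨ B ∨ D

D = False, H = False, R = False, A = False, C = True, M = False, B = True

Unit clause (¬H) forces H = False.
Set D = False.
  then (¬A ∨ D) forces A = False.
  then (A ∨ B ∨ D) forces B = True.
  then (A ∨ ¬R) forces R = False.
  then (¬B ∨ C ∨ R) forces C = True.
  then (¬C ∨ D ∨ ¬M) forces M = False.
All clauses satisfied.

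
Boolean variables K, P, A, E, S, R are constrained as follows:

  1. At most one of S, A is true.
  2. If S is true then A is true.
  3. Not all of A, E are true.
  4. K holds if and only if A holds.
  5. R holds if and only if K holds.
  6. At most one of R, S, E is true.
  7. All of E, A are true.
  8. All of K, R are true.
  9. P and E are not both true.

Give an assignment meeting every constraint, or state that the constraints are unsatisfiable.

Unsatisfiable

Case E = True:
  (3) with E=T forces A = False.
  Constraint (7) is violated (A=F) — contradiction.
Case E = False:
  Constraint (7) is violated (E=F) — contradiction.
Both cases fail — unsatisfiable.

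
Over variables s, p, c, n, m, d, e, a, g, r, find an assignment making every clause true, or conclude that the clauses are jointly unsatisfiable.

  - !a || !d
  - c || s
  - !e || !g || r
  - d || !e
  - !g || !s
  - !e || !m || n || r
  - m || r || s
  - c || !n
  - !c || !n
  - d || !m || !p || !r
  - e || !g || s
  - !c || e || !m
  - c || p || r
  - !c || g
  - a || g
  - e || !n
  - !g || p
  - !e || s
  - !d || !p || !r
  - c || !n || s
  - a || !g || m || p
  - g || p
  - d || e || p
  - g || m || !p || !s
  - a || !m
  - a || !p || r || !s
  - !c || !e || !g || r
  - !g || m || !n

s = True, p = True, c = False, n = False, m = True, d = False, e = False, a = True, g = False, r = False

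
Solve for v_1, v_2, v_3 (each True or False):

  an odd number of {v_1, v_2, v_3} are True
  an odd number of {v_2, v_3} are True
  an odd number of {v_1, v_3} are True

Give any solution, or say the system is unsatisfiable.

v_1 = False, v_2 = False, v_3 = True

{v_1, v_2, v_3}: 1 true → odd ✓
{v_2, v_3}: 1 true → odd ✓
{v_1, v_3}: 1 true → odd ✓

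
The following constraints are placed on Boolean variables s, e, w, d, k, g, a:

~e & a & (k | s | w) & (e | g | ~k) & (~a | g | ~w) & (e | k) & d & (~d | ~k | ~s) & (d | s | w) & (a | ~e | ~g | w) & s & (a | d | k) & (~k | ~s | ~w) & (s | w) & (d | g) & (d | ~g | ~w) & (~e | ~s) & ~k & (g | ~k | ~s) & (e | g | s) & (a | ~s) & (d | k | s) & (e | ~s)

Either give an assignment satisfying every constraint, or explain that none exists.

Case s = True:
  (~e) forces e = False.
  Clause (e | ~s) is falsified — contradiction.
Case s = False:
  Clause (s) is falsified — contradiction.
Both cases fail, so the formula is unsatisfiable.

No satisfying assignment exists.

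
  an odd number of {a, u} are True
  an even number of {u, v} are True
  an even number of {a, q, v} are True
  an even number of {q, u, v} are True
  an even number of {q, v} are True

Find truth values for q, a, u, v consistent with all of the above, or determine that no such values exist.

Adding constraints 1, 3, 4 mod 2: every variable appears an even number of times on the left, so the left side is 0.
But the right sides sum to 1 (mod 2). 0 ≠ 1 — the system is inconsistent.

Unsatisfiable — no assignment works.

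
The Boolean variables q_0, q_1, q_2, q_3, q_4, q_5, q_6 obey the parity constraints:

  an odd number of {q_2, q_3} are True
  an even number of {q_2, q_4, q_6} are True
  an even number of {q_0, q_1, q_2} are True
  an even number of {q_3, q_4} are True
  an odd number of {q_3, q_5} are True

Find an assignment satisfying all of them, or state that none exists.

q_0 = False, q_1 = True, q_2 = True, q_3 = False, q_4 = False, q_5 = True, q_6 = True

{q_2, q_3}: 1 true → odd ✓
{q_2, q_4, q_6}: 2 true → even ✓
{q_0, q_1, q_2}: 2 true → even ✓
{q_3, q_4}: 0 true → even ✓
{q_3, q_5}: 1 true → odd ✓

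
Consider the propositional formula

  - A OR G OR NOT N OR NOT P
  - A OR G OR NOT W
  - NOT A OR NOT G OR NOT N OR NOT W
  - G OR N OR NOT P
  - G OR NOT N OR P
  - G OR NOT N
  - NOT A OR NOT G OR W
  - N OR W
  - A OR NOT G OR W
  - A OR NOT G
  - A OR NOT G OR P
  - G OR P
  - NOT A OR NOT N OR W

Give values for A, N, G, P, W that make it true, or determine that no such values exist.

A = True, N = False, G = True, P = False, W = True

Set A = True.
Set N = False.
  then (N OR W) forces W = True.
Try G = False:
  (G OR N OR NOT P) forces P = False.
  clause (G OR P) is falsified — backtrack.
So G = True.
Set P = False.
All clauses satisfied.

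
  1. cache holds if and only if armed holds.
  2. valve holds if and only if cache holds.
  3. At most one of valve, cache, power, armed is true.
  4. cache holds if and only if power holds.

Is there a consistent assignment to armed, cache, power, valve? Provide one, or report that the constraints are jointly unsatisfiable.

armed=F, cache=F, power=F, valve=F

  (1) cache=F, armed=F — same ✓
  (2) valve=F, cache=F — same ✓
  (3) {valve, cache, power, armed}: 0 true — at most one ✓
  (4) cache=F, power=F — same ✓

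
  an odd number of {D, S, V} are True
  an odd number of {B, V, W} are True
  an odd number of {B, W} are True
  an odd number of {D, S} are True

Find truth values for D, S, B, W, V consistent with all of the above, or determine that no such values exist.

D=T; S=F; B=T; W=F; V=F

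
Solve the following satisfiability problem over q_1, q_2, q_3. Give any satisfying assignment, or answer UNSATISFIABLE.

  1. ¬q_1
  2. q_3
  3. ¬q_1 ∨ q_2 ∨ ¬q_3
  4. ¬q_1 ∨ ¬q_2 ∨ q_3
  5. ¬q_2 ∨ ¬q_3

q_1 = False, q_2 = False, q_3 = True

Unit clause (¬q_1) forces q_1 = False.
Unit clause (q_3) forces q_3 = True.
In (¬q_2 ∨ ¬q_3) only ¬q_2 is left, so q_2 = False.
Check each clause:
  (¬q_1): ¬q_1 holds.
  (q_3): q_3 holds.
  (¬q_1 ∨ q_2 ∨ ¬q_3): ¬q_1 holds.
  (¬q_1 ∨ ¬q_2 ∨ q_3): ¬q_1 holds.
  (¬q_2 ∨ ¬q_3): ¬q_2 holds.
All clauses satisfied.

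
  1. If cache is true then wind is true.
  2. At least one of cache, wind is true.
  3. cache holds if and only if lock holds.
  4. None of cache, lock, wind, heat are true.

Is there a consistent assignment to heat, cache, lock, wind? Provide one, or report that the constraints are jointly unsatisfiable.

Unsatisfiable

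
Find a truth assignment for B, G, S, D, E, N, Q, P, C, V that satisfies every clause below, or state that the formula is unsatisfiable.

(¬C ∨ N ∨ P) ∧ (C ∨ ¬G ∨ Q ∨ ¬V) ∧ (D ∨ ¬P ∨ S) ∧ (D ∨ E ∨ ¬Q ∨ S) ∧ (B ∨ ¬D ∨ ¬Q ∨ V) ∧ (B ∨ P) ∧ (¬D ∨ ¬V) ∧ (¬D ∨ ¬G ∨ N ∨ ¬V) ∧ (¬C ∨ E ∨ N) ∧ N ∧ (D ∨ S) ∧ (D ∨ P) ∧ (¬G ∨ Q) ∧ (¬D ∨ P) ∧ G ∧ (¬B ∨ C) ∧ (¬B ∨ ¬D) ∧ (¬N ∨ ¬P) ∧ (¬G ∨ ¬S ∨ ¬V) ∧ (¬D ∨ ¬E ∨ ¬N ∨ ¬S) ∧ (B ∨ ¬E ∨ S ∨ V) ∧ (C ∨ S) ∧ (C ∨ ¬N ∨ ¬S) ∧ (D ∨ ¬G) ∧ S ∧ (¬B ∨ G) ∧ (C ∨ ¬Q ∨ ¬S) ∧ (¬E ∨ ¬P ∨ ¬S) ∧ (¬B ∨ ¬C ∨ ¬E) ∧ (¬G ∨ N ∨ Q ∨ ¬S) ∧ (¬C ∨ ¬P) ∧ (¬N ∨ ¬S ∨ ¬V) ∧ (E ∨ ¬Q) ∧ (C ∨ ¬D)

Unsatisfiable

Case P = True:
  (N) forces N = True.
  Clause (¬N ∨ ¬P) is falsified — contradiction.
Case P = False:
  (B ∨ P) forces B = True.
  (N) forces N = True.
  (D ∨ P) forces D = True.
  Clause (¬D ∨ P) is falsified — contradiction.
Both cases fail, so the formula is unsatisfiable.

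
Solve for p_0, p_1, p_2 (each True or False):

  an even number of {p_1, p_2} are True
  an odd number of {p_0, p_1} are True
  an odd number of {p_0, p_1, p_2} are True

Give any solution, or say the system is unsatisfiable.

p_0 = True, p_1 = False, p_2 = False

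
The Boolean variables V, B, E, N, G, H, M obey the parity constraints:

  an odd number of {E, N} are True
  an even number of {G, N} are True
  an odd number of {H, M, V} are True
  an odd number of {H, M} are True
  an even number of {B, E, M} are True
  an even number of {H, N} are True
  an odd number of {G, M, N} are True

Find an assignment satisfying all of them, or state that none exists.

V = False, B = False, E = True, N = False, G = False, H = False, M = True

{E, N}: 1 true → odd ✓
{G, N}: 0 true → even ✓
{H, M, V}: 1 true → odd ✓
{H, M}: 1 true → odd ✓
{B, E, M}: 2 true → even ✓
{H, N}: 0 true → even ✓
{G, M, N}: 1 true → odd ✓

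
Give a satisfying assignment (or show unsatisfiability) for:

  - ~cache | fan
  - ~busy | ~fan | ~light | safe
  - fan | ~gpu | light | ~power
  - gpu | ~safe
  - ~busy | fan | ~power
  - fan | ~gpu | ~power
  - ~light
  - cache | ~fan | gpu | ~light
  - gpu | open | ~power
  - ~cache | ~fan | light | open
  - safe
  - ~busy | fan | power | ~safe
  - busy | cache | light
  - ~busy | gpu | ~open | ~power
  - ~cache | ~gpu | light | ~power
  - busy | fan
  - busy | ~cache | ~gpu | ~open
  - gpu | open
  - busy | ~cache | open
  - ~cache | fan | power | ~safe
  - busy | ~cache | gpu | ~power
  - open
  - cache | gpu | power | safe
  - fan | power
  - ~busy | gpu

Unit clause (~light) forces light = False.
Unit clause (safe) forces safe = True.
Unit clause (open) forces open = True.
In (gpu | ~safe) only gpu is left, so gpu = True.
Set power = False.
  then (fan | power) forces fan = True.
Try busy = False:
  (busy | cache | light) forces cache = True.
  clause (busy | ~cache | ~gpu | ~open) is falsified — backtrack.
So busy = True.
Set cache = True.
All clauses satisfied.

open: True; safe: True; power: False; busy: True; cache: True; light: False; gpu: True; fan: True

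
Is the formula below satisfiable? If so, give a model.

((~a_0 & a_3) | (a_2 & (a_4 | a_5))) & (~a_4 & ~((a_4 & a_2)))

a_0 = False, a_2 = False, a_3 = True, a_4 = False, a_5 = True

  (~a_0 & a_3) | (a_2 & (a_4 | a_5)) = True
    ~a_0 & a_3 = True
      ~a_0 = True
    a_2 & (a_4 | a_5) = False
      a_4 | a_5 = True
  ~a_4 & ~((a_4 & a_2)) = True
    ~a_4 = True
    ~((a_4 & a_2)) = True
      a_4 & a_2 = False
Both conjuncts True, so the formula holds.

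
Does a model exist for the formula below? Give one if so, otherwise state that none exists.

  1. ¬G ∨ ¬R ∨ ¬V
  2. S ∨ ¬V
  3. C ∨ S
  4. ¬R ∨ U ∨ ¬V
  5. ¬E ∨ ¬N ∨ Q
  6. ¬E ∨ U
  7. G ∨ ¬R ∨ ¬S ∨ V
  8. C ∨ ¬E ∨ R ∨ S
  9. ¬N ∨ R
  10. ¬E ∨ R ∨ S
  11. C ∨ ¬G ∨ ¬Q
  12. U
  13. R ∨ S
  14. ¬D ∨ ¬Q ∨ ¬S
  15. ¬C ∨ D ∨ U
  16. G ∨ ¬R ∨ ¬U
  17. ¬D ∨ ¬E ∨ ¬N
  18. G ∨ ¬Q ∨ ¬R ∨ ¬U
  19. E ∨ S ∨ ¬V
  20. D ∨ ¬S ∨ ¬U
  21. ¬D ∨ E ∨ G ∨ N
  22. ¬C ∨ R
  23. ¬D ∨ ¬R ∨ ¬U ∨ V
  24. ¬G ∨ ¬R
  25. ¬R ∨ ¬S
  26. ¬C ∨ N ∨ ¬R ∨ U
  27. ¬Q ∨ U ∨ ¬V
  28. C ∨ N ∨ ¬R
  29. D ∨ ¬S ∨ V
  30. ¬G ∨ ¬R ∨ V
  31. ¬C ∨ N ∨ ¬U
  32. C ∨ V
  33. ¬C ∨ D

N = False, V = True, U = True, Q = False, S = True, E = True, D = True, R = False, G = False, C = False

Unit clause (U) forces U = True.
Try N = True:
  (¬N ∨ R) forces R = True.
  (G ∨ ¬R ∨ ¬U) forces G = True.
  clause (¬G ∨ ¬R) is falsified — backtrack.
So N = False.
  then (¬C ∨ N ∨ ¬U) forces C = False.
  then (C ∨ V) forces V = True.
  then (S ∨ ¬V) forces S = True.
  then (D ∨ ¬S ∨ ¬U) forces D = True.
  then (¬R ∨ ¬S) forces R = False.
  then (¬D ∨ ¬Q ∨ ¬S) forces Q = False.
Set E = True.
Set G = False.
All clauses satisfied.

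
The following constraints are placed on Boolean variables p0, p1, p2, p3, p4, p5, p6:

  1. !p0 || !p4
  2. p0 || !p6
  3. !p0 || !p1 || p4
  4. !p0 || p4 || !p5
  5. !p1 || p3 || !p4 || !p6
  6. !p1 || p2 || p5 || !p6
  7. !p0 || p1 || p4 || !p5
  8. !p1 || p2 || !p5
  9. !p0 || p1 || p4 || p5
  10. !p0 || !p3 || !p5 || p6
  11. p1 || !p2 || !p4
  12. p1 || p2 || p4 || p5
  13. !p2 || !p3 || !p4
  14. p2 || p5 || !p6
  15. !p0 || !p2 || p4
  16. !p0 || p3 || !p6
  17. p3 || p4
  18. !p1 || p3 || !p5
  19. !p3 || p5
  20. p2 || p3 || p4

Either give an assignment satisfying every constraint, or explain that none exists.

p0 = False, p1 = True, p2 = True, p3 = True, p4 = False, p5 = True, p6 = False

Try p0 = True:
  (!p0 || !p4) forces p4 = False.
  (!p0 || !p1 || p4) forces p1 = False.
  (!p0 || p4 || !p5) forces p5 = False.
  clause (!p0 || p1 || p4 || p5) is falsified — backtrack.
So p0 = False.
  then (p0 || !p6) forces p6 = False.
Set p1 = True.
Set p2 = True.
Set p3 = True.
  then (!p2 || !p3 || !p4) forces p4 = False.
  then (!p3 || p5) forces p5 = True.
All clauses satisfied.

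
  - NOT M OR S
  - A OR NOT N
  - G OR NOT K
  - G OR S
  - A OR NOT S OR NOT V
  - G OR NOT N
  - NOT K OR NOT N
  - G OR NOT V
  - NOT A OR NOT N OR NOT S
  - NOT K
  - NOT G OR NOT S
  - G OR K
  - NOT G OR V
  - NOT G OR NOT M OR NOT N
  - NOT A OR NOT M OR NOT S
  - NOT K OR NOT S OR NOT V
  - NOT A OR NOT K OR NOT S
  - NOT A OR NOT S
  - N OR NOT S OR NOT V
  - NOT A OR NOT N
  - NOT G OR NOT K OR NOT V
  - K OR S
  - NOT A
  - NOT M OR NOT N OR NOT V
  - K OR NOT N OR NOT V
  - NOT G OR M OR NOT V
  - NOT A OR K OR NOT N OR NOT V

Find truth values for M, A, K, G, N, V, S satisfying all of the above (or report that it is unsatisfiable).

The formula is unsatisfiable.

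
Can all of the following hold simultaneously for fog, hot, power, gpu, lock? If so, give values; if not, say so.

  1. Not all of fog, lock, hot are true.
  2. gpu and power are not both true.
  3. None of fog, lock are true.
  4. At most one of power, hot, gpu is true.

fog = False; hot = True; power = False; gpu = False; lock = False

  (1) {fog, lock, hot}: 1/3 true — not all ✓
  (2) gpu=F, power=F — not both ✓
  (3) {fog, lock}: 0 true — none ✓
  (4) {power, hot, gpu}: 1 true — at most one ✓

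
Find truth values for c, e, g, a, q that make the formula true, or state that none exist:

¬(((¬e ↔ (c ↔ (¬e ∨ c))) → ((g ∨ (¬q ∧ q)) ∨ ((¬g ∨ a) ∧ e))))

c=T, e=F, g=F, a=F, q=T

  ¬(((¬e ↔ (c ↔ (¬e ∨ c))) → ((g ∨ (¬q ∧ q)) ∨ ((¬g ∨ a) ∧ e)))) = True
    (¬e ↔ (c ↔ (¬e ∨ c))) → ((g ∨ (¬q ∧ q)) ∨ ((¬g ∨ a) ∧ e)) = False
      ¬e ↔ (c ↔ (¬e ∨ c)) = True
        ¬e = True
        c ↔ (¬e ∨ c) = True
          ¬e ∨ c = True
            ¬e = True
      (g ∨ (¬q ∧ q)) ∨ ((¬g ∨ a) ∧ e) = False
        g ∨ (¬q ∧ q) = False
          ¬q ∧ q = False
            ¬q = False
        (¬g ∨ a) ∧ e = False
          ¬g ∨ a = True
            ¬g = True
The formula evaluates to True.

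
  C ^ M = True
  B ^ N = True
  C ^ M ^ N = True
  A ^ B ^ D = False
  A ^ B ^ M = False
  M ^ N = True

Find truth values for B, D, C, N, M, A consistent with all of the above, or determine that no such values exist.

B = True, D = True, C = False, N = False, M = True, A = False

C ^ M = F ^ T = True ✓
B ^ N = T ^ F = True ✓
C ^ M ^ N = F ^ T ^ F = True ✓
A ^ B ^ D = F ^ T ^ T = False ✓
A ^ B ^ M = F ^ T ^ T = False ✓
M ^ N = T ^ F = True ✓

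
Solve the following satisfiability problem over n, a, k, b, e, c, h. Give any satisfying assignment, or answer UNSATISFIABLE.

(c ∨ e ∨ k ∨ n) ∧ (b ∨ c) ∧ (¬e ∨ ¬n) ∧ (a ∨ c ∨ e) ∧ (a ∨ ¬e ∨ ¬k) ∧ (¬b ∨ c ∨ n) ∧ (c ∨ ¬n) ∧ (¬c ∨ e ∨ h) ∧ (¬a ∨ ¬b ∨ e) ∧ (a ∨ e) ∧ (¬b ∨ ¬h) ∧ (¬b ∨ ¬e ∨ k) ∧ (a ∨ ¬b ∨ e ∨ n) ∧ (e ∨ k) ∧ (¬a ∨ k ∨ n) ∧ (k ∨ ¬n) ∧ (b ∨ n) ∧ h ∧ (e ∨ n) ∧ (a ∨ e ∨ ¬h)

n: True, a: True, k: True, b: False, e: False, c: True, h: True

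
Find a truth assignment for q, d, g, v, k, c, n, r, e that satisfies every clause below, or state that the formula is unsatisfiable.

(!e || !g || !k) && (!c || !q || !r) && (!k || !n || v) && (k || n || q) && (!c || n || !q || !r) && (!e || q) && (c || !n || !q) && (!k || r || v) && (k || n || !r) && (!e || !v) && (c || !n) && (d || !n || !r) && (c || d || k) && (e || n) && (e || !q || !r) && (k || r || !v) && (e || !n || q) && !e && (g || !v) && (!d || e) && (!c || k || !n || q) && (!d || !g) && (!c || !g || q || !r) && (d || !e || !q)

q=T, d=F, g=T, v=T, k=T, c=T, n=T, r=F, e=F

Unit clause (!e) forces e = False.
In (!d || e) only !d is left, so d = False.
In (e || n) only n is left, so n = True.
In (e || !n || q) only q is left, so q = True.
In (c || !n || !q) only c is left, so c = True.
In (d || !n || !r) only !r is left, so r = False.
Set g = True.
Set v = True.
  then (k || r || !v) forces k = True.
All clauses satisfied.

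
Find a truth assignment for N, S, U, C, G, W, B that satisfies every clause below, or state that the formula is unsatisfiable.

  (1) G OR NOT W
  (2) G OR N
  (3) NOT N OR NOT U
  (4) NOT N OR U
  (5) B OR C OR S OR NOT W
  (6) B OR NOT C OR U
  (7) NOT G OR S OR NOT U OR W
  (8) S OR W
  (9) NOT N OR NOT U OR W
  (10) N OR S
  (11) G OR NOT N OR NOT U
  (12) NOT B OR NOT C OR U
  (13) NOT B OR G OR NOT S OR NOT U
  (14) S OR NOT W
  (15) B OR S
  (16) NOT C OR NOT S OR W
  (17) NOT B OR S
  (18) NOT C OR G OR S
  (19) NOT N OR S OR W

Try N = True:
  (NOT N OR NOT U) forces U = False.
  clause (NOT N OR U) is falsified — backtrack.
So N = False.
  then (G OR N) forces G = True.
  then (N OR S) forces S = True.
Set U = True.
Set C = True.
  then (NOT C OR NOT S OR W) forces W = True.
Set B = False.
All clauses satisfied.

N: False, S: True, U: True, C: True, G: True, W: True, B: False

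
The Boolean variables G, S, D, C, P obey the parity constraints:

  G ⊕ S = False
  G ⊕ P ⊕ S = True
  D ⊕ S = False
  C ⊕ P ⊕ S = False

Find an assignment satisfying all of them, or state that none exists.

G=F, S=F, D=F, C=T, P=T

G ⊕ S = F ⊕ F = False ✓
G ⊕ P ⊕ S = F ⊕ T ⊕ F = True ✓
D ⊕ S = F ⊕ F = False ✓
C ⊕ P ⊕ S = T ⊕ T ⊕ F = False ✓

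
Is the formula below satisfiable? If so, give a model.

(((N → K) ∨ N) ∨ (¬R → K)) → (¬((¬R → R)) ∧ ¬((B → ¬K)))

K: True, B: True, N: True, R: False

  (((N → K) ∨ N) ∨ (¬R → K)) → (¬((¬R → R)) ∧ ¬((B → ¬K))) = True
    ((N → K) ∨ N) ∨ (¬R → K) = True
      (N → K) ∨ N = True
        N → K = True
      ¬R → K = True
        ¬R = True
    ¬((¬R → R)) ∧ ¬((B → ¬K)) = True
      ¬((¬R → R)) = True
        ¬R → R = False
          ¬R = True
      ¬((B → ¬K)) = True
        B → ¬K = False
          ¬K = False
The formula evaluates to True.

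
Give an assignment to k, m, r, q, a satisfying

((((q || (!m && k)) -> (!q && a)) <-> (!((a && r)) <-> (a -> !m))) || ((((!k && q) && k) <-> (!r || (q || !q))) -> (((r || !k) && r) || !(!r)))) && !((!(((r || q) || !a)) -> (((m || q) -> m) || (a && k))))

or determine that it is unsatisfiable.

The conjunct !((!(((r || q) || !a)) -> (((m || q) -> m) || (a && k)))) is unsatisfiable on its own:
  a = True: simplifies to !((!((r || q)) -> (((m || q) -> m) || k))).
    q = True: this becomes !((False -> (m || k))) = False.
    q = False: simplifies to !((!r -> ((m -> m) || k))).
      m = True: this becomes !((!r -> True)) = False.
      m = False: this becomes !((!r -> True)) = False.
  a = False: this becomes !((False -> ((m || q) -> m))) = False.
So the whole conjunction is unsatisfiable.

UNSATISFIABLE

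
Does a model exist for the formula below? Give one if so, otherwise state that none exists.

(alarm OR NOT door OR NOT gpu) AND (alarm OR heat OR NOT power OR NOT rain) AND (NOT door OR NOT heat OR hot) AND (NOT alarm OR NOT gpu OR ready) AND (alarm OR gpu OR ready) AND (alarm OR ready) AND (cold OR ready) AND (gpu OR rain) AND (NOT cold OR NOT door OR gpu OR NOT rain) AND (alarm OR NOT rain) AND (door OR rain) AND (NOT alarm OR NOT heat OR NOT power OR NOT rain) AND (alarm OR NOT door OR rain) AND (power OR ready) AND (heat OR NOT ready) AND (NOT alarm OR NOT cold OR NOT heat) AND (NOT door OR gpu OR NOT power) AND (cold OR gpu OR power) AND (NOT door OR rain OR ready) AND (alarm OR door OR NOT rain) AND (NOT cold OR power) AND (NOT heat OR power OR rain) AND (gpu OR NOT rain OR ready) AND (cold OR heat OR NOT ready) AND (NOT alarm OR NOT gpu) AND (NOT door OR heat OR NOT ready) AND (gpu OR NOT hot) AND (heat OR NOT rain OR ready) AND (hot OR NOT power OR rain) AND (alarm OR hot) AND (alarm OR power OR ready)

Case rain = True:
  (alarm OR NOT rain) forces alarm = True.
  (NOT alarm OR NOT gpu) forces gpu = False.
  (gpu OR NOT rain OR ready) forces ready = True.
  (heat OR NOT ready) forces heat = True.
  (NOT alarm OR NOT heat OR NOT power OR NOT rain) forces power = False.
  (NOT alarm OR NOT cold OR NOT heat) forces cold = False.
  Clause (cold OR gpu OR power) is falsified — contradiction.
Case rain = False:
  (gpu OR rain) forces gpu = True.
  (door OR rain) forces door = True.
  (alarm OR NOT door OR NOT gpu) forces alarm = True.
  Clause (NOT alarm OR NOT gpu) is falsified — contradiction.
Both cases fail, so the formula is unsatisfiable.

Unsatisfiable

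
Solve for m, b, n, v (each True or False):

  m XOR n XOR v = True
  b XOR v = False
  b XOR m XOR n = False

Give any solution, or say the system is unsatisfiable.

UNSATISFIABLE

Adding constraints 1, 2, 3 mod 2: every variable appears an even number of times on the left, so the left side is 0.
But the right sides sum to 1 (mod 2). 0 ≠ 1 — the system is inconsistent.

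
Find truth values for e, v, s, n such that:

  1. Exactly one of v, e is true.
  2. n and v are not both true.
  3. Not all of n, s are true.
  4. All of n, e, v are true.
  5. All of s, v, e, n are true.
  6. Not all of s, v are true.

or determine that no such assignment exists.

No satisfying assignment exists.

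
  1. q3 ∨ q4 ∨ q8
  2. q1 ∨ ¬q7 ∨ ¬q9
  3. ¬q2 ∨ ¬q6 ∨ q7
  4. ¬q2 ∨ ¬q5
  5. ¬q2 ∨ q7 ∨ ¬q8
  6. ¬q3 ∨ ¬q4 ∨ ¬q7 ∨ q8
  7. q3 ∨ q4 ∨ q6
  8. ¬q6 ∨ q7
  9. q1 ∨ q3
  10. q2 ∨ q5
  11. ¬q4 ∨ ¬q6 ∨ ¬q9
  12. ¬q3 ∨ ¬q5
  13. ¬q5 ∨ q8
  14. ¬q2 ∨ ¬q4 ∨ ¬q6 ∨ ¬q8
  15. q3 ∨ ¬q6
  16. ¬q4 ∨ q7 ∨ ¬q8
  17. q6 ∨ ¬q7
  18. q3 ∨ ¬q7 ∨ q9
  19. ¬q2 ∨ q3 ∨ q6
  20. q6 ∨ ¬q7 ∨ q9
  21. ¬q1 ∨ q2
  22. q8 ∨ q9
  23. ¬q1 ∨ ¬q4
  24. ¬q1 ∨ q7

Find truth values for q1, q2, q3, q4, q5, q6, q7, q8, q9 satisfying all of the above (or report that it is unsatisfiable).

Set q1 = True.
  then (¬q1 ∨ q2) forces q2 = True.
  then (¬q1 ∨ ¬q4) forces q4 = False.
  then (¬q1 ∨ q7) forces q7 = True.
  then (¬q2 ∨ ¬q5) forces q5 = False.
  then (q6 ∨ ¬q7) forces q6 = True.
  then (q3 ∨ ¬q6) forces q3 = True.
Set q8 = True.
Set q9 = True.
All clauses satisfied.

q1: True, q2: True, q3: True, q4: False, q5: False, q6: True, q7: True, q8: True, q9: True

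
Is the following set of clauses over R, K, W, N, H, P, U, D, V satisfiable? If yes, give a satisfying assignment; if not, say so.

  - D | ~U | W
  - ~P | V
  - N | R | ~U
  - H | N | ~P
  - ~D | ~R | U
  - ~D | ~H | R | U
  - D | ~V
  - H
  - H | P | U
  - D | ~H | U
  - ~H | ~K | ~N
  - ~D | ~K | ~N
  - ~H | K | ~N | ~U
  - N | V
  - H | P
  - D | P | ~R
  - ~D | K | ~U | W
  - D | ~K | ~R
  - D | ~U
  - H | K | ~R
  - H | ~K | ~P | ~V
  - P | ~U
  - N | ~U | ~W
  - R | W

Unit clause (H) forces H = True.
Set R = True.
Set K = True.
  then (~H | ~K | ~N) forces N = False.
  then (N | V) forces V = True.
  then (D | ~K | ~R) forces D = True.
  then (~D | ~R | U) forces U = True.
  then (P | ~U) forces P = True.
  then (N | ~U | ~W) forces W = False.
All clauses satisfied.

R = True, K = True, W = False, N = False, H = True, P = True, U = True, D = True, V = True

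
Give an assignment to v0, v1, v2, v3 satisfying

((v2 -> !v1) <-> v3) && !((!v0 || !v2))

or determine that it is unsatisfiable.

v0 = True, v1 = False, v2 = True, v3 = True

  (v2 -> !v1) <-> v3 = True
    v2 -> !v1 = True
      !v1 = True
  !((!v0 || !v2)) = True
    !v0 || !v2 = False
      !v0 = False
      !v2 = False
Both conjuncts True, so the formula holds.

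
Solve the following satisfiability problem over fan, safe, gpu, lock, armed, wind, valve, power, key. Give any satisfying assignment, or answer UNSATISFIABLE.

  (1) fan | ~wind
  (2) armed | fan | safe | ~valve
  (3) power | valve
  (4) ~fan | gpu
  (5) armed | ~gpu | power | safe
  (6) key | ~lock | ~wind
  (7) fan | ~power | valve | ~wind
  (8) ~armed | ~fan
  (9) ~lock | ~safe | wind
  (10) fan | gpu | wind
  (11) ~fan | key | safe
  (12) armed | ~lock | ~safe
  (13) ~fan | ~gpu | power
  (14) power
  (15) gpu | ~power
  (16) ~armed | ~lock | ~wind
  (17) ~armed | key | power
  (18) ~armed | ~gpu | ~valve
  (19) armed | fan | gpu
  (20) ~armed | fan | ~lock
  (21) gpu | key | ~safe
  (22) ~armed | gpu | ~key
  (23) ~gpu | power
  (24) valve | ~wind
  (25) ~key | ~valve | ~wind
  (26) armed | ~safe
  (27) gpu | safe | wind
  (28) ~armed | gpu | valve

fan=F, safe=F, gpu=T, lock=T, armed=F, wind=F, valve=F, power=T, key=F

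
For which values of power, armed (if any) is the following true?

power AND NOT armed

power = True, armed = False

  NOT armed = True
Both conjuncts True, so the formula holds.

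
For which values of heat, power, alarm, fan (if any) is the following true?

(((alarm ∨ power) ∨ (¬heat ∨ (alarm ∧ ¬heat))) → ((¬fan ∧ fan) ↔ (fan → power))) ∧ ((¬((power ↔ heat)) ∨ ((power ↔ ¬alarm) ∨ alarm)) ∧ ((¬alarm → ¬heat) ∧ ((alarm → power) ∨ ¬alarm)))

Case alarm = True: the formula simplifies to ((¬fan ∧ fan) ↔ (fan → power)) ∧ power.
  power = True: simplifies to ¬fan ∧ fan.
    fan = True: the conjunct ¬fan is False.
    fan = False: the conjunct fan is False.
  power = False: the conjunct power is False.
Case alarm = False: the formula simplifies to ((power ∨ ¬heat) → ((¬fan ∧ fan) ↔ (fan → power))) ∧ ((¬((power ↔ heat)) ∨ power) ∧ ¬heat).
  heat = True: the conjunct ¬heat is False.
  heat = False: simplifies to ((¬fan ∧ fan) ↔ (fan → power)) ∧ (¬(¬power) ∨ power).
    power = True: simplifies to ¬fan ∧ fan.
      fan = True: the conjunct ¬fan is False.
      fan = False: the conjunct fan is False.
    power = False: the conjunct ¬(¬power) ∨ power becomes ¬True ∨ False = False.
Both cases fail — unsatisfiable.

The formula is unsatisfiable.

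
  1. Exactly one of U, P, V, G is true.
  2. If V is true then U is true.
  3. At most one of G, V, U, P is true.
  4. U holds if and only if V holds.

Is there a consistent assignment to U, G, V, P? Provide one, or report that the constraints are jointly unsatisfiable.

U: False; G: True; V: False; P: False

  (1) {U, P, V, G}: 1 true — exactly one ✓
  (2) V=F ⇒ U: vacuous ✓
  (3) {G, V, U, P}: 1 true — at most one ✓
  (4) U=F, V=F — same ✓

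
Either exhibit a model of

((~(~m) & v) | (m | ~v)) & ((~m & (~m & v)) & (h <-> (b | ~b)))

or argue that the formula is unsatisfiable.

Unsatisfiable — no assignment works.

Case m = True: the conjunct ~m is False.
Case m = False: the formula simplifies to ~v & (v & (h <-> (b | ~b))).
  v = True: the conjunct ~v is False.
  v = False: the conjunct v is False.
Both cases fail — unsatisfiable.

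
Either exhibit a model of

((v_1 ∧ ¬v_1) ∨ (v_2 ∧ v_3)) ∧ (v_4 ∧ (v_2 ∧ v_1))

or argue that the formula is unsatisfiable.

v_1=T; v_2=T; v_3=T; v_4=T

  (v_1 ∧ ¬v_1) ∨ (v_2 ∧ v_3) = True
    v_1 ∧ ¬v_1 = False
      ¬v_1 = False
    v_2 ∧ v_3 = True
  v_4 ∧ (v_2 ∧ v_1) = True
    v_2 ∧ v_1 = True
Both conjuncts True, so the formula holds.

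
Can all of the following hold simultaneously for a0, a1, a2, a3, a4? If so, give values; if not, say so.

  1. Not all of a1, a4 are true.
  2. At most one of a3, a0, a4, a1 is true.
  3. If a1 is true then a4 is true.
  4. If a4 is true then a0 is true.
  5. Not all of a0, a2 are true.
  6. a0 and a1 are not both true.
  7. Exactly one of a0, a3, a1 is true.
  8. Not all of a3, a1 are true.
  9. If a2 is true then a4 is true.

a0=F, a1=F, a2=F, a3=T, a4=F

  (1) {a1, a4}: 0/2 true — not all ✓
  (2) {a3, a0, a4, a1}: 1 true — at most one ✓
  (3) a1=F ⇒ a4: vacuous ✓
  (4) a4=F ⇒ a0: vacuous ✓
  (5) {a0, a2}: 0/2 true — not all ✓
  (6) a0=F, a1=F — not both ✓
  (7) {a0, a3, a1}: 1 true — exactly one ✓
  (8) {a3, a1}: 1/2 true — not all ✓
  (9) a2=F ⇒ a4: vacuous ✓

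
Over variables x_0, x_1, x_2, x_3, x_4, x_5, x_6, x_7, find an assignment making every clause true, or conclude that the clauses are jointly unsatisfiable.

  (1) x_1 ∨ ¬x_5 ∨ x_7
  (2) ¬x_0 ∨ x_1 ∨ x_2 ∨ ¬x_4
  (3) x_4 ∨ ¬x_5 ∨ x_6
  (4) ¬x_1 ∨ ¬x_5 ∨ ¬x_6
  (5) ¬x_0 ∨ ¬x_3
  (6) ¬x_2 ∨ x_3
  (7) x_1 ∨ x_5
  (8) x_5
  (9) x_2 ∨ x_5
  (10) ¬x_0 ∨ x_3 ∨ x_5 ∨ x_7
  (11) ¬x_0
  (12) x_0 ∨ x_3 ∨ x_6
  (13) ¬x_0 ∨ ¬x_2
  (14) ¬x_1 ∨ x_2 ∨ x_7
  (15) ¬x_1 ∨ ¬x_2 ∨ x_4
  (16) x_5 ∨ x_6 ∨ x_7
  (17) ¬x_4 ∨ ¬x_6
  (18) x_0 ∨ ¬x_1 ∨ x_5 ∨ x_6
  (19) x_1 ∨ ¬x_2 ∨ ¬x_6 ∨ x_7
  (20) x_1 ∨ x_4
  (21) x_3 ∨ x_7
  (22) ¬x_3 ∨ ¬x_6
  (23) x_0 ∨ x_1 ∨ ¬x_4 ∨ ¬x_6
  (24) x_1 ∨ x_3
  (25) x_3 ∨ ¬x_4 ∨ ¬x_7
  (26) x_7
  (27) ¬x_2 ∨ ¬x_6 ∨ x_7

x_0 = False, x_1 = False, x_2 = False, x_3 = True, x_4 = True, x_5 = True, x_6 = False, x_7 = True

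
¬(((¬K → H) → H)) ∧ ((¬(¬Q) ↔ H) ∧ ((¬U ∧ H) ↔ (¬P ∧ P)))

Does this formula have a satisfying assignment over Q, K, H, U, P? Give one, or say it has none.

Q = False; K = True; H = False; U = False; P = True

  ¬(((¬K → H) → H)) = True
    (¬K → H) → H = False
      ¬K → H = True
        ¬K = False
  (¬(¬Q) ↔ H) ∧ ((¬U ∧ H) ↔ (¬P ∧ P)) = True
    ¬(¬Q) ↔ H = True
      ¬(¬Q) = False
        ¬Q = True
    (¬U ∧ H) ↔ (¬P ∧ P) = True
      ¬U ∧ H = False
        ¬U = True
      ¬P ∧ P = False
        ¬P = False
Both conjuncts True, so the formula holds.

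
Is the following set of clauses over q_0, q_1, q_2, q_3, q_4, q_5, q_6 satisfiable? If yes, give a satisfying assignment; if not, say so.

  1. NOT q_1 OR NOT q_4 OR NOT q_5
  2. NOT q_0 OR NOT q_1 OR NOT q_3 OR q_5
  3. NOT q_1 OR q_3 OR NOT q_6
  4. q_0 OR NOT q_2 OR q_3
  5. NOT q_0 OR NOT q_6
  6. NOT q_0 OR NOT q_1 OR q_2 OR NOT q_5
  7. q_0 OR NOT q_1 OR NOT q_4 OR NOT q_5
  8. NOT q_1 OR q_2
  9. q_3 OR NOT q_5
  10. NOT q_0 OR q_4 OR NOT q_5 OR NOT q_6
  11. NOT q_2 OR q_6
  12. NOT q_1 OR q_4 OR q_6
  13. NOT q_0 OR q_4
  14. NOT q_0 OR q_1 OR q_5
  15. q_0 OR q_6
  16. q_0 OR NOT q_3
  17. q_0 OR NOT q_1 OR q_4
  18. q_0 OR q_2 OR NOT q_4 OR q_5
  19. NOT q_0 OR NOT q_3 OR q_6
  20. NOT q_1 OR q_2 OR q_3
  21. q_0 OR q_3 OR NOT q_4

q_0: False; q_1: False; q_2: False; q_3: False; q_4: False; q_5: False; q_6: True

Set q_0 = False.
  then (q_0 OR q_6) forces q_6 = True.
  then (q_0 OR NOT q_3) forces q_3 = False.
  then (q_0 OR q_3 OR NOT q_4) forces q_4 = False.
  then (NOT q_1 OR q_3 OR NOT q_6) forces q_1 = False.
  then (q_0 OR NOT q_2 OR q_3) forces q_2 = False.
  then (q_3 OR NOT q_5) forces q_5 = False.
All clauses satisfied.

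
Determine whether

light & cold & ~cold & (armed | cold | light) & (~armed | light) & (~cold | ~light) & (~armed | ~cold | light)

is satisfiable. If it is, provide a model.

Case cold = True:
  Clause (~cold) is falsified — contradiction.
Case cold = False:
  Clause (cold) is falsified — contradiction.
Both cases fail, so the formula is unsatisfiable.

Unsatisfiable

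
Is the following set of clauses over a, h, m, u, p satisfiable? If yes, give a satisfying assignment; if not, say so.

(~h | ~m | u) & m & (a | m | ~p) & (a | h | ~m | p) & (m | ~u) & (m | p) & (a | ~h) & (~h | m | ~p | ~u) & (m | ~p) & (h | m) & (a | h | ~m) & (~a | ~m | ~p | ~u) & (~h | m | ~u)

a = True; h = False; m = True; u = True; p = False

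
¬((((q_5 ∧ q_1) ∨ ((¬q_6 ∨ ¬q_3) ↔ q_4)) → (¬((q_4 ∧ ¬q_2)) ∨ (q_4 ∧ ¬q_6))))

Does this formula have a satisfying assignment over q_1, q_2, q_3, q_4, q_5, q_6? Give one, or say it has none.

q_1 = True; q_2 = False; q_3 = False; q_4 = True; q_5 = False; q_6 = True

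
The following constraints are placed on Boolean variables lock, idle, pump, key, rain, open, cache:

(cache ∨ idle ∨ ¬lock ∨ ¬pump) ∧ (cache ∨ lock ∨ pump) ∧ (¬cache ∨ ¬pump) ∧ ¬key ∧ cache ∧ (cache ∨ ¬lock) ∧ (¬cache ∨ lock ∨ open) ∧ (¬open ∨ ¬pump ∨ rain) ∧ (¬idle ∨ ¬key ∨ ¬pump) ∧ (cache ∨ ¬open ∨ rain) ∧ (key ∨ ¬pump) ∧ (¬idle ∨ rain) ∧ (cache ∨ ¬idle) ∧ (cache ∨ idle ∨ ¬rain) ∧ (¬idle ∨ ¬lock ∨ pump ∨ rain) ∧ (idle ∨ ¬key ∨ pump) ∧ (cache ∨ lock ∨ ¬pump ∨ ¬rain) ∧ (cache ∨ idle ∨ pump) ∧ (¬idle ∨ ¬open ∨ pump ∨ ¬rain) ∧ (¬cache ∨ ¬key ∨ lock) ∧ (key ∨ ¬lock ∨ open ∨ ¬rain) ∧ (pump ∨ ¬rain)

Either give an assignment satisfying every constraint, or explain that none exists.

Unit clause (¬key) forces key = False.
Unit clause (cache) forces cache = True.
In (key ∨ ¬pump) only ¬pump is left, so pump = False.
In (pump ∨ ¬rain) only ¬rain is left, so rain = False.
In (¬idle ∨ rain) only ¬idle is left, so idle = False.
Set lock = True.
Set open = True.
All clauses satisfied.

lock = True, idle = False, pump = False, key = False, rain = False, open = True, cache = True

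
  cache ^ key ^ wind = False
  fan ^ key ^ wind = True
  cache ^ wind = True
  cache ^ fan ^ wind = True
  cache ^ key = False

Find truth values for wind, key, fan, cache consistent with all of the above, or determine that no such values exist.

wind = False, key = True, fan = False, cache = True

cache ^ key ^ wind = T ^ T ^ F = False ✓
fan ^ key ^ wind = F ^ T ^ F = True ✓
cache ^ wind = T ^ F = True ✓
cache ^ fan ^ wind = T ^ F ^ F = True ✓
cache ^ key = T ^ T = False ✓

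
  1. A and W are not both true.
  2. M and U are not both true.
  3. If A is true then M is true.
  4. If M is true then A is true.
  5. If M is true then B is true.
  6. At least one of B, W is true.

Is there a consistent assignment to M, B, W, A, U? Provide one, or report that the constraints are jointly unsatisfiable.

M = False, B = True, W = True, A = False, U = True

  (1) A=F, W=T — not both ✓
  (2) M=F, U=T — not both ✓
  (3) A=F ⇒ M: vacuous ✓
  (4) M=F ⇒ A: vacuous ✓
  (5) M=F ⇒ B: vacuous ✓
  (6) {B, W}: 2 true — at least one ✓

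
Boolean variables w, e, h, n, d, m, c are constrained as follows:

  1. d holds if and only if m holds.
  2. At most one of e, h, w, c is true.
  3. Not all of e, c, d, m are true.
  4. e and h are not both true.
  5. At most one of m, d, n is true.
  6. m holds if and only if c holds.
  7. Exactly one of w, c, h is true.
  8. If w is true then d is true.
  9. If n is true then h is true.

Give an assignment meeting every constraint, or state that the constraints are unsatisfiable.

w = False, e = False, h = True, n = True, d = False, m = False, c = False

  (1) d=F, m=F — same ✓
  (2) {e, h, w, c}: 1 true — at most one ✓
  (3) {e, c, d, m}: 0/4 true — not all ✓
  (4) e=F, h=T — not both ✓
  (5) {m, d, n}: 1 true — at most one ✓
  (6) m=F, c=F — same ✓
  (7) {w, c, h}: 1 true — exactly one ✓
  (8) w=F ⇒ d: vacuous ✓
  (9) n=T ⇒ h: T ✓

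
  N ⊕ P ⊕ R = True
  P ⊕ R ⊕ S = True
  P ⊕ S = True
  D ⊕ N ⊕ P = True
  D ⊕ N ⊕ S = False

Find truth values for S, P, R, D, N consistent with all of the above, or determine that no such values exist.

S: True, P: False, R: False, D: False, N: True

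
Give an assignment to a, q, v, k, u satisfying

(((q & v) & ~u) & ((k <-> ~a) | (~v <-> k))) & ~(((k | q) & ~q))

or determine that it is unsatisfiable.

a = True; q = True; v = True; k = False; u = False

  ((q & v) & ~u) & ((k <-> ~a) | (~v <-> k)) = True
    (q & v) & ~u = True
      q & v = True
      ~u = True
    (k <-> ~a) | (~v <-> k) = True
      k <-> ~a = True
        ~a = False
      ~v <-> k = True
        ~v = False
  ~(((k | q) & ~q)) = True
    (k | q) & ~q = False
      k | q = True
      ~q = False
Both conjuncts True, so the formula holds.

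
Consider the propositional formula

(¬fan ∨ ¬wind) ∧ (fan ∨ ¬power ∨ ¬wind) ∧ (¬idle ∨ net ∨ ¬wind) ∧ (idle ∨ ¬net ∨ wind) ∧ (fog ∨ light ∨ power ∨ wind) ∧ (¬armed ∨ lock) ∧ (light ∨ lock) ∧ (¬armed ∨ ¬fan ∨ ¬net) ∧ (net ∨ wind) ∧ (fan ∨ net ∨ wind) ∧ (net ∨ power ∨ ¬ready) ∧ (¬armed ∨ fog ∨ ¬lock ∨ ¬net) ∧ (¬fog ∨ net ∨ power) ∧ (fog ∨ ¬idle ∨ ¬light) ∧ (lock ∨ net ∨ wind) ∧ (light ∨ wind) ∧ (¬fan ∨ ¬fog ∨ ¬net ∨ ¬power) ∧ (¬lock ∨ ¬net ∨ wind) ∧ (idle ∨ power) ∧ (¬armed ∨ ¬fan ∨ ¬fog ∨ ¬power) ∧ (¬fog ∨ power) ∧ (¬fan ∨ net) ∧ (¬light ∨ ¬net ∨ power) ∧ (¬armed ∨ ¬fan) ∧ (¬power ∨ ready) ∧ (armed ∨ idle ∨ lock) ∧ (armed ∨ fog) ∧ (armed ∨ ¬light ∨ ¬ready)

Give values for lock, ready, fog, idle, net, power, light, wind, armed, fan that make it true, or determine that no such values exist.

UNSATISFIABLE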